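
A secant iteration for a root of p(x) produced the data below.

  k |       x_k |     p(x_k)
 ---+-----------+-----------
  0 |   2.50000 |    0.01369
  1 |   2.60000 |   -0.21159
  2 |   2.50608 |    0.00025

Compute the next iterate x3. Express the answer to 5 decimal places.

2.50619

x3 = 2.50608 − 0.00025·(2.50608 − 2.60000) / (0.00025 − (-0.21159))
   = 2.50608 − (-0.0000235)/(0.2118400) = 2.5061908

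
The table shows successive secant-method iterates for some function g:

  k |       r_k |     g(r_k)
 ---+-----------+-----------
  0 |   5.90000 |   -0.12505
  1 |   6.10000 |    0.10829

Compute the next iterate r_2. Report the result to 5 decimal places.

6.00718

r_2 = 6.10000 − 0.10829·(6.10000 − 5.90000) / (0.10829 − (-0.12505))
   = 6.10000 − (0.0216580)/(0.2333400) = 6.0071827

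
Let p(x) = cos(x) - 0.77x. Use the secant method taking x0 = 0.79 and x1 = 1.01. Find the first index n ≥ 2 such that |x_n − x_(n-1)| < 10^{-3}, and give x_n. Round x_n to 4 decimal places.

n = 4, x_n = 0.8536

p(0.79) = 0.095545, p(1.01) = -0.245839
x2 = 1.010000 − (-0.245839)·(0.220000)/(-0.341385) = 0.851573;  |Δ| = 0.158427
p(0.851573) = 0.003090
x3 = 0.851573 − 0.003090·(-0.158427)/(0.248929) = 0.853539;  |Δ| = 0.001966
p(0.853539) = 0.000095
x4 = 0.853539 − 0.000095·(0.001966)/(-0.002995) = 0.853602;  |Δ| = 0.000062
|x4 − x3| = 0.000062 < 10^{-3}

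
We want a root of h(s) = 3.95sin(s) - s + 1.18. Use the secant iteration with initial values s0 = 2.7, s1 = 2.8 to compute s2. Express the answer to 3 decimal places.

h(2.7) = 0.16815, h(2.8) = -0.29680
s2 = 2.80000 − (-0.29680)·(2.80000 − 2.70000) / (-0.29680 − 0.16815) = 2.80000 − (-0.02968)/(-0.46495) = 2.73617

2.736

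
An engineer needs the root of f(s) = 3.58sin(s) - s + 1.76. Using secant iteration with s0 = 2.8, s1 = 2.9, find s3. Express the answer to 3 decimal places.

2.836

f(2.8) = 0.15926, f(2.9) = -0.28349
s2 = 2.90000 − (-0.28349)·(2.90000 − 2.80000) / (-0.28349 − 0.15926) = 2.90000 − (-0.02835)/(-0.44274) = 2.83597
f(2.83597) = 0.00120
s3 = 2.83597 − 0.00120·(2.83597 − 2.90000) / (0.00120 − (-0.28349)) = 2.83597 − (-0.00008)/(0.28469) = 2.83624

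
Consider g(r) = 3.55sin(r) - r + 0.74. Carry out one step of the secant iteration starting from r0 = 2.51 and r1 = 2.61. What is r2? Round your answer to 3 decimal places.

2.592

g(2.51) = 0.32603, g(2.61) = -0.07048
r2 = 2.61000 − (-0.07048)·(2.61000 − 2.51000) / (-0.07048 − 0.32603) = 2.61000 − (-0.00705)/(-0.39651) = 2.59222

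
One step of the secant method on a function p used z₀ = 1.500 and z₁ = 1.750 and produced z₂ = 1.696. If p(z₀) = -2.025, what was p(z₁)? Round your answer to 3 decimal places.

The secant line through (1.500, -2.025) and (1.750, p(z₁)) crosses zero at z₂ = 1.696.
So (1.500, -2.025), (1.750, p(z₁)), (1.696, 0) are collinear:
p(z₁) = -2.025 · (1.750 − 1.696) / (1.500 − 1.696) = -2.025 · (0.05400)/(-0.19600) = 0.55791

0.558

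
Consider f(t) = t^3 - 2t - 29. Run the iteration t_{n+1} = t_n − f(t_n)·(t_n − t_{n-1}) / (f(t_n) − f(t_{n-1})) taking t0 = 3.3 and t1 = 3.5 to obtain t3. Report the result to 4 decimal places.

3.2890

f(3.3) = 0.337000, f(3.5) = 6.875000
t2 = 3.500000 − 6.875000·(3.500000 − 3.300000) / (6.875000 − 0.337000) = 3.500000 − (1.375000)/(6.538000) = 3.289691
f(3.289691) = 0.021875
t3 = 3.289691 − 0.021875·(3.289691 − 3.500000) / (0.021875 − 6.875000) = 3.289691 − (-0.004601)/(-6.853125) = 3.289020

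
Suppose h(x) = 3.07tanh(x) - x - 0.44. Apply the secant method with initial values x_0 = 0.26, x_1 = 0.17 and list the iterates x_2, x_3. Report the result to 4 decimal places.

0.2182, 0.2176

h(0.26) = 0.080687, h(0.17) = -0.093070
x_2 = 0.170000 − (-0.093070)·(0.170000 − 0.260000) / (-0.093070 − 0.080687) = 0.170000 − (0.008376)/(-0.173757) = 0.218207
h(0.218207) = 0.001255
x_3 = 0.218207 − 0.001255·(0.218207 − 0.170000) / (0.001255 − (-0.093070)) = 0.218207 − (0.000060)/(0.094325) = 0.217566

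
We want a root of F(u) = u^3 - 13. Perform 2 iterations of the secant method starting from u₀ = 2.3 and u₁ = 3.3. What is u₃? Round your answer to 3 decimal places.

F(2.3) = -0.83300, F(3.3) = 22.93700
u₂ = 3.30000 − 22.93700·(3.30000 − 2.30000) / (22.93700 − (-0.83300)) = 3.30000 − (22.93700)/(23.77000) = 2.33504
F(2.33504) = -0.26833
u₃ = 2.33504 − (-0.26833)·(2.33504 − 3.30000) / (-0.26833 − 22.93700) = 2.33504 − (0.25893)/(-23.20533) = 2.34620

2.346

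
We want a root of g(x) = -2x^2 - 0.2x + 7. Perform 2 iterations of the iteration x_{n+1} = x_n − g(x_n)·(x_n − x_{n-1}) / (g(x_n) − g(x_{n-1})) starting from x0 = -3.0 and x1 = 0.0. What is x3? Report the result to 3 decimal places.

g(-3.0) = -10.40000, g(0.0) = 7.00000
x2 = 0.00000 − 7.00000·(0.00000 − (-3.00000)) / (7.00000 − (-10.40000)) = 0.00000 − (21.00000)/(17.40000) = -1.20690
g(-1.20690) = 4.32818
x3 = -1.20690 − 4.32818·(-1.20690 − 0.00000) / (4.32818 − 7.00000) = -1.20690 − (-5.22367)/(-2.67182) = -3.16199

-3.162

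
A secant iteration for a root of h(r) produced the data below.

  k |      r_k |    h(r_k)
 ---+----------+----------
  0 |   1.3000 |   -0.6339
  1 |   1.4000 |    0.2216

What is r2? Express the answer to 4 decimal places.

1.3741

r2 = 1.4000 − 0.2216·(1.4000 − 1.3000) / (0.2216 − (-0.6339))
   = 1.4000 − (0.022160)/(0.855500) = 1.374097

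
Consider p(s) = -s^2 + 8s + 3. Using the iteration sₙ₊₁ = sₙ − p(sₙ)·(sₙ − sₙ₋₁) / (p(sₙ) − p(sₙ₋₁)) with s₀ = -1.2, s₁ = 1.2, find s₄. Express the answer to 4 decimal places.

-0.3582

p(-1.2) = -8.040000, p(1.2) = 11.160000
s₂ = 1.200000 − 11.160000·(1.200000 − (-1.200000)) / (11.160000 − (-8.040000)) = 1.200000 − (26.784000)/(19.200000) = -0.195000
p(-0.195000) = 1.401975
s₃ = -0.195000 − 1.401975·(-0.195000 − 1.200000) / (1.401975 − 11.160000) = -0.195000 − (-1.955755)/(-9.758025) = -0.395425
p(-0.395425) = -0.319764
s₄ = -0.395425 − (-0.319764)·(-0.395425 − (-0.195000)) / (-0.319764 − 1.401975) = -0.395425 − (0.064089)/(-1.721739) = -0.358202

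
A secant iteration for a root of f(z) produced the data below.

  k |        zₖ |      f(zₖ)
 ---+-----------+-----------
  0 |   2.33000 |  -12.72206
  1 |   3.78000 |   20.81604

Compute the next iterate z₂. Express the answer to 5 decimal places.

2.88003

z₂ = 3.78000 − 20.81604·(3.78000 − 2.33000) / (20.81604 − (-12.72206))
   = 3.78000 − (30.1832580)/(33.5381000) = 2.8800308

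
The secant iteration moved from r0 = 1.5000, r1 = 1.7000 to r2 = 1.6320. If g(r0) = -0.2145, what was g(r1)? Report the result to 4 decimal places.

The secant line through (1.5000, -0.2145) and (1.7000, g(r1)) crosses zero at r2 = 1.6320.
So (1.5000, -0.2145), (1.7000, g(r1)), (1.6320, 0) are collinear:
g(r1) = -0.2145 · (1.7000 − 1.6320) / (1.5000 − 1.6320) = -0.2145 · (0.068000)/(-0.132000) = 0.110500

0.1105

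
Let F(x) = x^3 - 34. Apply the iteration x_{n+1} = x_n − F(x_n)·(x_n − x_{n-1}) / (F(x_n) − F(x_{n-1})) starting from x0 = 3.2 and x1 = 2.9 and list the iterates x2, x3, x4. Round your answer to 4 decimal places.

F(3.2) = -1.232000, F(2.9) = -9.611000
x2 = 2.900000 − (-9.611000)·(2.900000 − 3.200000) / (-9.611000 − (-1.232000)) = 2.900000 − (2.883300)/(-8.379000) = 3.244110
F(3.244110) = 0.141832
x3 = 3.244110 − 0.141832·(3.244110 − 2.900000) / (0.141832 − (-9.611000)) = 3.244110 − (0.048806)/(9.752832) = 3.239106
F(3.239106) = -0.015923
x4 = 3.239106 − (-0.015923)·(3.239106 − 3.244110) / (-0.015923 − 0.141832) = 3.239106 − (0.000080)/(-0.157756) = 3.239611

3.2441, 3.2391, 3.2396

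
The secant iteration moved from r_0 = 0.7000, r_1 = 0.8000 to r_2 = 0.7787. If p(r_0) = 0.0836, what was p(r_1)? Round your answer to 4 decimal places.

-0.0226

The secant line through (0.7000, 0.0836) and (0.8000, p(r_1)) crosses zero at r_2 = 0.7787.
So (0.7000, 0.0836), (0.8000, p(r_1)), (0.7787, 0) are collinear:
p(r_1) = 0.0836 · (0.8000 − 0.7787) / (0.7000 − 0.7787) = 0.0836 · (0.021300)/(-0.078700) = -0.022626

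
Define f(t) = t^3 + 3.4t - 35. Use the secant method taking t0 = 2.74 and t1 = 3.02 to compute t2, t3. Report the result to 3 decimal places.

2.921, 2.926

f(2.74) = -5.11318, f(3.02) = 2.81161
t2 = 3.02000 − 2.81161·(3.02000 − 2.74000) / (2.81161 − (-5.11318)) = 3.02000 − (0.78725)/(7.92478) = 2.92066
f(2.92066) = -0.15579
t3 = 2.92066 − (-0.15579)·(2.92066 − 3.02000) / (-0.15579 − 2.81161) = 2.92066 − (0.01548)/(-2.96740) = 2.92588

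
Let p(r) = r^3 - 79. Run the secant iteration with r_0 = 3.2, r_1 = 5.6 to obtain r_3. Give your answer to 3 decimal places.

4.209

p(3.2) = -46.23200, p(5.6) = 96.61600
r_2 = 5.60000 − 96.61600·(5.60000 − 3.20000) / (96.61600 − (-46.23200)) = 5.60000 − (231.87840)/(142.84800) = 3.97675
p(3.97675) = -16.10965
r_3 = 3.97675 − (-16.10965)·(3.97675 − 5.60000) / (-16.10965 − 96.61600) = 3.97675 − (26.15004)/(-112.72565) = 4.20873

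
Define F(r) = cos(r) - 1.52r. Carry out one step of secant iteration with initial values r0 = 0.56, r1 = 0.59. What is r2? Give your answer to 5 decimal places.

F(0.56) = -0.0039449, F(0.59) = -0.0658593
r2 = 0.5900000 − (-0.0658593)·(0.5900000 − 0.5600000) / (-0.0658593 − (-0.0039449)) = 0.5900000 − (-0.0019758)/(-0.0619144) = 0.5580885

0.55809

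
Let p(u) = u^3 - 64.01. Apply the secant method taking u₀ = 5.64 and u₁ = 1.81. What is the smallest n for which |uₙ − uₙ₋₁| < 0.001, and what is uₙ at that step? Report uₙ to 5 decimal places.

p(5.64) = 115.3961440, p(1.81) = -58.0802590
u₂ = 1.8100000 − (-58.0802590)·(-3.8300000)/(-173.4764030) = 3.0922919;  |Δ| = 1.2822919
p(3.0922919) = -34.4406715
u₃ = 3.0922919 − (-34.4406715)·(1.2822919)/(23.6395875) = 4.9604715;  |Δ| = 1.8681796
p(4.9604715) = 58.0487409
u₄ = 4.9604715 − 58.0487409·(1.8681796)/(92.4894124) = 3.7879538;  |Δ| = 1.1725177
p(3.7879538) = -9.6581876
u₅ = 3.7879538 − (-9.6581876)·(-1.1725177)/(-67.7069286) = 3.9552099;  |Δ| = 0.1672561
p(3.9552099) = -2.1359400
u₆ = 3.9552099 − (-2.1359400)·(0.1672561)/(7.5222476) = 4.0027022;  |Δ| = 0.0474923
p(4.0027022) = 0.1197949
u₇ = 4.0027022 − 0.1197949·(0.0474923)/(2.2557349) = 4.0001801;  |Δ| = 0.0025222
p(4.0001801) = -0.0013563
u₈ = 4.0001801 − (-0.0013563)·(-0.0025222)/(-0.1211512) = 4.0002083;  |Δ| = 0.0000282
|u₈ − u₇| = 0.0000282 < 0.001

n = 8, uₙ = 4.00021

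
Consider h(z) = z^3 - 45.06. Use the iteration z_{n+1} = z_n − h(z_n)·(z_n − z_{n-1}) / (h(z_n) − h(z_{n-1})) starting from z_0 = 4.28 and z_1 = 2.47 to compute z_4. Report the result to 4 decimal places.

3.5523

h(4.28) = 33.342752, h(2.47) = -29.990777
z_2 = 2.470000 − (-29.990777)·(2.470000 − 4.280000) / (-29.990777 − 33.342752) = 2.470000 − (54.283306)/(-63.333529) = 3.327102
h(3.327102) = -8.230280
z_3 = 3.327102 − (-8.230280)·(3.327102 − 2.470000) / (-8.230280 − (-29.990777)) = 3.327102 − (-7.054191)/(21.760497) = 3.651276
h(3.651276) = 3.618155
z_4 = 3.651276 − 3.618155·(3.651276 − 3.327102) / (3.618155 − (-8.230280)) = 3.651276 − (1.172912)/(11.848435) = 3.552283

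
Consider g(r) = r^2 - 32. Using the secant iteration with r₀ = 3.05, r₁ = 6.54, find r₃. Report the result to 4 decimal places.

g(3.05) = -22.697500, g(6.54) = 10.771600
r₂ = 6.540000 − 10.771600·(6.540000 − 3.050000) / (10.771600 − (-22.697500)) = 6.540000 − (37.592884)/(33.469100) = 5.416788
g(5.416788) = -2.658404
r₃ = 5.416788 − (-2.658404)·(5.416788 − 6.540000) / (-2.658404 − 10.771600) = 5.416788 − (2.985951)/(-13.430004) = 5.639123

5.6391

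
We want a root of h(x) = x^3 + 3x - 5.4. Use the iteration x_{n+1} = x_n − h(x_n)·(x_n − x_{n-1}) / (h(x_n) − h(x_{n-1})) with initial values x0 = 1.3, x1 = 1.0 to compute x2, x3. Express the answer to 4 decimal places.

1.2003, 1.2108

h(1.3) = 0.697000, h(1.0) = -1.400000
x2 = 1.000000 − (-1.400000)·(1.000000 − 1.300000) / (-1.400000 − 0.697000) = 1.000000 − (0.420000)/(-2.097000) = 1.200286
h(1.200286) = -0.069905
x3 = 1.200286 − (-0.069905)·(1.200286 − 1.000000) / (-0.069905 − (-1.400000)) = 1.200286 − (-0.014001)/(1.330095) = 1.210812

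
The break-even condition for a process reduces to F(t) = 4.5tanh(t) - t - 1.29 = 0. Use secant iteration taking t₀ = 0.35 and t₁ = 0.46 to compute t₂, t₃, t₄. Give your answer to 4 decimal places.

0.3946, 0.3930, 0.3931

F(0.35) = -0.126310, F(0.46) = 0.185379
t₂ = 0.460000 − 0.185379·(0.460000 − 0.350000) / (0.185379 − (-0.126310)) = 0.460000 − (0.020392)/(0.311689) = 0.394577
F(0.394577) = 0.004269
t₃ = 0.394577 − 0.004269·(0.394577 − 0.460000) / (0.004269 − 0.185379) = 0.394577 − (-0.000279)/(-0.181110) = 0.393035
F(0.393035) = -0.000154
t₄ = 0.393035 − (-0.000154)·(0.393035 − 0.394577) / (-0.000154 − 0.004269) = 0.393035 − (0.000000)/(-0.004424) = 0.393088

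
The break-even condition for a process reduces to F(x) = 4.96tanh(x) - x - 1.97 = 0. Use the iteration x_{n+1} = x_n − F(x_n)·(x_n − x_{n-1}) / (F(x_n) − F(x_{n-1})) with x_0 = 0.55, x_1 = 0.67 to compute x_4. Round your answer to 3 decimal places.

0.564

F(0.55) = -0.03742, F(0.67) = 0.26150
x_2 = 0.67000 − 0.26150·(0.67000 − 0.55000) / (0.26150 − (-0.03742)) = 0.67000 − (0.03138)/(0.29892) = 0.56502
F(0.56502) = 0.00298
x_3 = 0.56502 − 0.00298·(0.56502 − 0.67000) / (0.00298 − 0.26150) = 0.56502 − (-0.00031)/(-0.25852) = 0.56381
F(0.56381) = -0.00024
x_4 = 0.56381 − (-0.00024)·(0.56381 − 0.56502) / (-0.00024 − 0.00298) = 0.56381 − (0.00000)/(-0.00322) = 0.56390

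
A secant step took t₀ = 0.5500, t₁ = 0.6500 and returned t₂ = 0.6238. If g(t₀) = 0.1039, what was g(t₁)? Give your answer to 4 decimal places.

-0.0369

The secant line through (0.5500, 0.1039) and (0.6500, g(t₁)) crosses zero at t₂ = 0.6238.
So (0.5500, 0.1039), (0.6500, g(t₁)), (0.6238, 0) are collinear:
g(t₁) = 0.1039 · (0.6500 − 0.6238) / (0.5500 − 0.6238) = 0.1039 · (0.026200)/(-0.073800) = -0.036886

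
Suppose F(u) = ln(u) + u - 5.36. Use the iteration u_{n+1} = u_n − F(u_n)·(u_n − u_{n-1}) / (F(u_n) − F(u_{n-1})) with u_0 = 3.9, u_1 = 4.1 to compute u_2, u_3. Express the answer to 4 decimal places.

3.9792, 3.9790

F(3.9) = -0.099023, F(4.1) = 0.150987
u_2 = 4.100000 − 0.150987·(4.100000 − 3.900000) / (0.150987 − (-0.099023)) = 4.100000 − (0.030197)/(0.250010) = 3.979215
F(3.979215) = 0.000300
u_3 = 3.979215 − 0.000300·(3.979215 − 4.100000) / (0.000300 − 0.150987) = 3.979215 − (-0.000036)/(-0.150687) = 3.978975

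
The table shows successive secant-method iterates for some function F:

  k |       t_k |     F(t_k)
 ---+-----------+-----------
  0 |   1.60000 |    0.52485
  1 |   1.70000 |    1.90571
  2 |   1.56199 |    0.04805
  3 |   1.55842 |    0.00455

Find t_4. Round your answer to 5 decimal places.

1.55805

t_4 = 1.55842 − 0.00455·(1.55842 − 1.56199) / (0.00455 − 0.04805)
   = 1.55842 − (-0.0000162)/(-0.0435000) = 1.5580466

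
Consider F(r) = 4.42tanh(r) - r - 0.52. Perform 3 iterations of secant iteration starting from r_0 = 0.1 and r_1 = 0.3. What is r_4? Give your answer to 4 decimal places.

0.1536

F(0.1) = -0.179467, F(0.3) = 0.467602
r_2 = 0.300000 − 0.467602·(0.300000 − 0.100000) / (0.467602 − (-0.179467)) = 0.300000 − (0.093520)/(0.647069) = 0.155471
F(0.155471) = 0.006227
r_3 = 0.155471 − 0.006227·(0.155471 − 0.300000) / (0.006227 − 0.467602) = 0.155471 − (-0.000900)/(-0.461375) = 0.153520
F(0.153520) = -0.000242
r_4 = 0.153520 − (-0.000242)·(0.153520 − 0.155471) / (-0.000242 − 0.006227) = 0.153520 − (0.000000)/(-0.006468) = 0.153593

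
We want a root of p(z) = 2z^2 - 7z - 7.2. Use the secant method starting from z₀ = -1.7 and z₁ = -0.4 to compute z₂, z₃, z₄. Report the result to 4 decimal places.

-0.7643, -0.8374, -0.8311

p(-1.7) = 10.480000, p(-0.4) = -4.080000
z₂ = -0.400000 − (-4.080000)·(-0.400000 − (-1.700000)) / (-4.080000 − 10.480000) = -0.400000 − (-5.304000)/(-14.560000) = -0.764286
p(-0.764286) = -0.681735
z₃ = -0.764286 − (-0.681735)·(-0.764286 − (-0.400000)) / (-0.681735 − (-4.080000)) = -0.764286 − (0.248346)/(3.398265) = -0.837366
p(-0.837366) = 0.063926
z₄ = -0.837366 − 0.063926·(-0.837366 − (-0.764286)) / (0.063926 − (-0.681735)) = -0.837366 − (-0.004672)/(0.745660) = -0.831101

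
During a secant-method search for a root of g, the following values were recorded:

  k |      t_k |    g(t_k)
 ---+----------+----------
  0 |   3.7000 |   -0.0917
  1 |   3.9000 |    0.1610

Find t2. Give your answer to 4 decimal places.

3.7726

t2 = 3.9000 − 0.1610·(3.9000 − 3.7000) / (0.1610 − (-0.0917))
   = 3.9000 − (0.032200)/(0.252700) = 3.772576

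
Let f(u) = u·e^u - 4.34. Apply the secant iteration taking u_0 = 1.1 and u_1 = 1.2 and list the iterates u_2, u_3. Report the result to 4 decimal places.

1.2524, 1.2469

f(1.1) = -1.035417, f(1.2) = -0.355860
u_2 = 1.200000 − (-0.355860)·(1.200000 − 1.100000) / (-0.355860 − (-1.035417)) = 1.200000 − (-0.035586)/(0.679558) = 1.252366
f(1.252366) = 0.041544
u_3 = 1.252366 − 0.041544·(1.252366 − 1.200000) / (0.041544 − (-0.355860)) = 1.252366 − (0.002176)/(0.397404) = 1.246892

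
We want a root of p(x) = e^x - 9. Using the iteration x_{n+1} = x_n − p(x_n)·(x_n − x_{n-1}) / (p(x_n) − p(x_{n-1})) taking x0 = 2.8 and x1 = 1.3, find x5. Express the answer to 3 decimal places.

p(2.8) = 7.44465, p(1.3) = -5.33070
x2 = 1.30000 − (-5.33070)·(1.30000 − 2.80000) / (-5.33070 − 7.44465) = 1.30000 − (7.99605)/(-12.77535) = 1.92590
p(1.92590) = -2.13870
x3 = 1.92590 − (-2.13870)·(1.92590 − 1.30000) / (-2.13870 − (-5.33070)) = 1.92590 − (-1.33861)/(3.19200) = 2.34526
p(2.34526) = 1.43598
x4 = 2.34526 − 1.43598·(2.34526 − 1.92590) / (1.43598 − (-2.13870)) = 2.34526 − (0.60219)/(3.57467) = 2.17680
p(2.17680) = -0.18197
x5 = 2.17680 − (-0.18197)·(2.17680 − 2.34526) / (-0.18197 − 1.43598) = 2.17680 − (0.03066)/(-1.61795) = 2.19575

2.196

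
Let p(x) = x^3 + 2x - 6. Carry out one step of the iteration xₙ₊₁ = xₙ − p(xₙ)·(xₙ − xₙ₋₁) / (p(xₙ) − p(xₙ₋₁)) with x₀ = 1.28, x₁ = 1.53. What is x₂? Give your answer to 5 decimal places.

1.44917

p(1.28) = -1.3428480, p(1.53) = 0.6415770
x₂ = 1.5300000 − 0.6415770·(1.5300000 − 1.2800000) / (0.6415770 − (-1.3428480)) = 1.5300000 − (0.1603942)/(1.9844250) = 1.4491734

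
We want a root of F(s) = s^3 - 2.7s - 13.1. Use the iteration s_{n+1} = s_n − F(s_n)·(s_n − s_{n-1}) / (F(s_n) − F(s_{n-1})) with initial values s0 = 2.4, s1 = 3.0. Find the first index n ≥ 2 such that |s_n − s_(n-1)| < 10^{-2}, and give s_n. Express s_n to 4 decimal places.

F(2.4) = -5.756000, F(3.0) = 5.800000
s2 = 3.000000 − 5.800000·(0.600000)/(11.556000) = 2.698858;  |Δ| = 0.301142
F(2.698858) = -0.728887
s3 = 2.698858 − (-0.728887)·(-0.301142)/(-6.528887) = 2.732477;  |Δ| = 0.033620
F(2.732477) = -0.075831
s4 = 2.732477 − (-0.075831)·(0.033620)/(0.653055) = 2.736381;  |Δ| = 0.003904
|s4 − s3| = 0.003904 < 10^{-2}

n = 4, s_n = 2.7364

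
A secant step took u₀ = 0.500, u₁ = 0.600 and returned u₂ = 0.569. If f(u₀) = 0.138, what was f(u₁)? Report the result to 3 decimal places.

-0.062

The secant line through (0.500, 0.138) and (0.600, f(u₁)) crosses zero at u₂ = 0.569.
So (0.500, 0.138), (0.600, f(u₁)), (0.569, 0) are collinear:
f(u₁) = 0.138 · (0.600 − 0.569) / (0.500 − 0.569) = 0.138 · (0.03100)/(-0.06900) = -0.06200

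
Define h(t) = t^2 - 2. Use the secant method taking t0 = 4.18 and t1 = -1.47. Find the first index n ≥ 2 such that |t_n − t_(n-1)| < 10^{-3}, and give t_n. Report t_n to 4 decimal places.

h(4.18) = 15.472400, h(-1.47) = 0.160900
t2 = -1.470000 − 0.160900·(-5.650000)/(-15.311500) = -1.529373;  |Δ| = 0.059373
h(-1.529373) = 0.338981
t3 = -1.529373 − 0.338981·(-0.059373)/(0.178081) = -1.416355;  |Δ| = 0.113017
h(-1.416355) = 0.006063
t4 = -1.416355 − 0.006063·(0.113017)/(-0.332918) = -1.414297;  |Δ| = 0.002058
h(-1.414297) = 0.000237
t5 = -1.414297 − 0.000237·(0.002058)/(-0.005826) = -1.414214;  |Δ| = 0.000084
|t5 − t4| = 0.000084 < 10^{-3}

n = 5, t_n = -1.4142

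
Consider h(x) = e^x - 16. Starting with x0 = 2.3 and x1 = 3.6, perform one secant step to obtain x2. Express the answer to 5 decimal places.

h(2.3) = -6.0258175, h(3.6) = 20.5982344
x2 = 3.6000000 − 20.5982344·(3.6000000 − 2.3000000) / (20.5982344 − (-6.0258175)) = 3.6000000 − (26.7777048)/(26.6240520) = 2.5942288

2.59423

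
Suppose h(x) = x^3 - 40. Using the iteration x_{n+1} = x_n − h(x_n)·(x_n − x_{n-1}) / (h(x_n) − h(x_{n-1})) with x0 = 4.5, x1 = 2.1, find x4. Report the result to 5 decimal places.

3.38974

h(4.5) = 51.1250000, h(2.1) = -30.7390000
x2 = 2.1000000 − (-30.7390000)·(2.1000000 − 4.5000000) / (-30.7390000 − 51.1250000) = 2.1000000 − (73.7736000)/(-81.8640000) = 3.0011727
h(3.0011727) = -12.9683254
x3 = 3.0011727 − (-12.9683254)·(3.0011727 − 2.1000000) / (-12.9683254 − (-30.7390000)) = 3.0011727 − (-11.6867005)/(17.7706746) = 3.6588123
h(3.6588123) = 8.9801832
x4 = 3.6588123 − 8.9801832·(3.6588123 − 3.0011727) / (8.9801832 − (-12.9683254)) = 3.6588123 − (5.9057246)/(21.9485085) = 3.3897405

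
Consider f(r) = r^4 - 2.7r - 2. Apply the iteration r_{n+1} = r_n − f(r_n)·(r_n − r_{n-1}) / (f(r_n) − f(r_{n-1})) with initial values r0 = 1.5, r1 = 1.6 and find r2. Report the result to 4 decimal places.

f(1.5) = -0.987500, f(1.6) = 0.233600
r2 = 1.600000 − 0.233600·(1.600000 − 1.500000) / (0.233600 − (-0.987500)) = 1.600000 − (0.023360)/(1.221100) = 1.580870

1.5809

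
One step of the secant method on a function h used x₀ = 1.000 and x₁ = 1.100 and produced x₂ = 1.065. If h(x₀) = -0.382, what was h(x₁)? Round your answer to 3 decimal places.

0.206

The secant line through (1.000, -0.382) and (1.100, h(x₁)) crosses zero at x₂ = 1.065.
So (1.000, -0.382), (1.100, h(x₁)), (1.065, 0) are collinear:
h(x₁) = -0.382 · (1.100 − 1.065) / (1.000 − 1.065) = -0.382 · (0.03500)/(-0.06500) = 0.20569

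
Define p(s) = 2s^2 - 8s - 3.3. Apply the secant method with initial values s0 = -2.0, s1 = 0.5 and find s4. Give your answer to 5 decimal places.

-0.37341

p(-2.0) = 20.7000000, p(0.5) = -6.8000000
s2 = 0.5000000 − (-6.8000000)·(0.5000000 − (-2.0000000)) / (-6.8000000 − 20.7000000) = 0.5000000 − (-17.0000000)/(-27.5000000) = -0.1181818
p(-0.1181818) = -2.3266116
s3 = -0.1181818 − (-2.3266116)·(-0.1181818 − 0.5000000) / (-2.3266116 − (-6.8000000)) = -0.1181818 − (1.4382690)/(4.4733884) = -0.4396985
p(-0.4396985) = 0.6042575
s4 = -0.4396985 − 0.6042575·(-0.4396985 − (-0.1181818)) / (0.6042575 − (-2.3266116)) = -0.4396985 − (-0.1942789)/(2.9308690) = -0.3734114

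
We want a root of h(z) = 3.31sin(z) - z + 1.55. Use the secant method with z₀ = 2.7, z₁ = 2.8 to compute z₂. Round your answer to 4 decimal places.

2.7652

h(2.7) = 0.264627, h(2.8) = -0.141189
z₂ = 2.800000 − (-0.141189)·(2.800000 − 2.700000) / (-0.141189 − 0.264627) = 2.800000 − (-0.014119)/(-0.405817) = 2.765209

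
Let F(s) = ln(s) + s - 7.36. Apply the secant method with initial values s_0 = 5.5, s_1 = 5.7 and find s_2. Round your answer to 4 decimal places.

F(5.5) = -0.155252, F(5.7) = 0.080466
s_2 = 5.700000 − 0.080466·(5.700000 − 5.500000) / (0.080466 − (-0.155252)) = 5.700000 − (0.016093)/(0.235718) = 5.631727

5.6317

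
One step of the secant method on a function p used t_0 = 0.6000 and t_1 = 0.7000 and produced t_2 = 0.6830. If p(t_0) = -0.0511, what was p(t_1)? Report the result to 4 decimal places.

0.0105

The secant line through (0.6000, -0.0511) and (0.7000, p(t_1)) crosses zero at t_2 = 0.6830.
So (0.6000, -0.0511), (0.7000, p(t_1)), (0.6830, 0) are collinear:
p(t_1) = -0.0511 · (0.7000 − 0.6830) / (0.6000 − 0.6830) = -0.0511 · (0.017000)/(-0.083000) = 0.010466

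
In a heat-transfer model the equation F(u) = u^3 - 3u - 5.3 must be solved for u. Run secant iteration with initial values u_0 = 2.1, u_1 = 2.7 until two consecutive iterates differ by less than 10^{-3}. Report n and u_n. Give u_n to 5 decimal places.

n = 5, u_n = 2.30256

F(2.1) = -2.3390000, F(2.7) = 6.2830000
u_2 = 2.7000000 − 6.2830000·(0.6000000)/(8.6220000) = 2.2627697;  |Δ| = 0.4372303
F(2.2627697) = -0.5026420
u_3 = 2.2627697 − (-0.5026420)·(-0.4372303)/(-6.7856420) = 2.2951572;  |Δ| = 0.0323876
F(2.2951572) = -0.0951650
u_4 = 2.2951572 − (-0.0951650)·(0.0323876)/(0.4074770) = 2.3027212;  |Δ| = 0.0075640
F(2.3027212) = 0.0020732
u_5 = 2.3027212 − 0.0020732·(0.0075640)/(0.0972382) = 2.3025599;  |Δ| = 0.0001613
|u_5 − u_4| = 0.0001613 < 10^{-3}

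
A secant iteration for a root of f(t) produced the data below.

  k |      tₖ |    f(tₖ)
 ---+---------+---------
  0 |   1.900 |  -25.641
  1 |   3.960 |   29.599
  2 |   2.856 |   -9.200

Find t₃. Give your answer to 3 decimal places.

t₃ = 2.856 − (-9.200)·(2.856 − 3.960) / (-9.200 − 29.599)
   = 2.856 − (10.15680)/(-38.79900) = 3.11778

3.118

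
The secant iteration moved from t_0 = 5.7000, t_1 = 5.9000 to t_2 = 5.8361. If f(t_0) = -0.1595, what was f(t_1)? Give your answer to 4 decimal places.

0.0749

The secant line through (5.7000, -0.1595) and (5.9000, f(t_1)) crosses zero at t_2 = 5.8361.
So (5.7000, -0.1595), (5.9000, f(t_1)), (5.8361, 0) are collinear:
f(t_1) = -0.1595 · (5.9000 − 5.8361) / (5.7000 − 5.8361) = -0.1595 · (0.063900)/(-0.136100) = 0.074886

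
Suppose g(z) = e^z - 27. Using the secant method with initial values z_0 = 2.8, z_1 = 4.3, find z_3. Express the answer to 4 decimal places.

3.2016

g(2.8) = -10.555353, g(4.3) = 46.699794
z_2 = 4.300000 − 46.699794·(4.300000 − 2.800000) / (46.699794 − (-10.555353)) = 4.300000 − (70.049691)/(57.255147) = 3.076535
g(3.076535) = -5.316868
z_3 = 3.076535 − (-5.316868)·(3.076535 − 4.300000) / (-5.316868 − 46.699794) = 3.076535 − (6.505004)/(-52.016662) = 3.201591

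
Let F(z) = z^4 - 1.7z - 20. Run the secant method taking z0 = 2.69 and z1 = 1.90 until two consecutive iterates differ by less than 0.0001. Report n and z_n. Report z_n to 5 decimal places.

n = 6, z_n = 2.20765

F(2.69) = 27.7881432, F(1.90) = -10.1979000
z2 = 1.9000000 − (-10.1979000)·(-0.7900000)/(-37.9860432) = 2.1120869;  |Δ| = 0.2120869
F(2.1120869) = -3.6908212
z3 = 2.1120869 − (-3.6908212)·(0.2120869)/(6.5070788) = 2.2323827;  |Δ| = 0.1202959
F(2.2323827) = 1.0405476
z4 = 2.2323827 − 1.0405476·(0.1202959)/(4.7313688) = 2.2059266;  |Δ| = 0.0264561
F(2.2059266) = -0.0710260
z5 = 2.2059266 − (-0.0710260)·(-0.0264561)/(-1.1115736) = 2.2076171;  |Δ| = 0.0016905
F(2.2076171) = -0.0012328
z6 = 2.2076171 − (-0.0012328)·(0.0016905)/(0.0697932) = 2.2076470;  |Δ| = 0.0000299
|z6 − z5| = 0.0000299 < 0.0001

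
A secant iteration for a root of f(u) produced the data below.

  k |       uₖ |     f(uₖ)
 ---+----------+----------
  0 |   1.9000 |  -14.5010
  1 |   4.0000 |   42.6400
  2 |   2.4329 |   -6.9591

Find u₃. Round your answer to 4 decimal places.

2.6528

u₃ = 2.4329 − (-6.9591)·(2.4329 − 4.0000) / (-6.9591 − 42.6400)
   = 2.4329 − (10.905606)/(-49.599100) = 2.652775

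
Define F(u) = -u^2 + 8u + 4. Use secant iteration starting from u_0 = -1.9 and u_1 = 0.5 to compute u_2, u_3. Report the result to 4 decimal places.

-0.3245, -0.4905

F(-1.9) = -14.810000, F(0.5) = 7.750000
u_2 = 0.500000 − 7.750000·(0.500000 − (-1.900000)) / (7.750000 − (-14.810000)) = 0.500000 − (18.600000)/(22.560000) = -0.324468
F(-0.324468) = 1.298976
u_3 = -0.324468 − 1.298976·(-0.324468 − 0.500000) / (1.298976 − 7.750000) = -0.324468 − (-1.070964)/(-6.451024) = -0.490483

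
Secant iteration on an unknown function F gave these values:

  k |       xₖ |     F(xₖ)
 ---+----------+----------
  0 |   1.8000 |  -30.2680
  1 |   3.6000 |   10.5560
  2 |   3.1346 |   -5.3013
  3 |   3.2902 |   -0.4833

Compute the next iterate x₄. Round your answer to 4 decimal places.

3.3058

x₄ = 3.2902 − (-0.4833)·(3.2902 − 3.1346) / (-0.4833 − (-5.3013))
   = 3.2902 − (-0.075201)/(4.818000) = 3.305808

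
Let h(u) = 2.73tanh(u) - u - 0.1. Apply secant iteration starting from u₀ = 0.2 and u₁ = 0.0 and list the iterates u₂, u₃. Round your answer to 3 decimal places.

0.059, 0.058

h(0.2) = 0.23883, h(0.0) = -0.10000
u₂ = 0.00000 − (-0.10000)·(0.00000 − 0.20000) / (-0.10000 − 0.23883) = 0.00000 − (0.02000)/(-0.33883) = 0.05903
h(0.05903) = 0.00193
u₃ = 0.05903 − 0.00193·(0.05903 − 0.00000) / (0.00193 − (-0.10000)) = 0.05903 − (0.00011)/(0.10193) = 0.05791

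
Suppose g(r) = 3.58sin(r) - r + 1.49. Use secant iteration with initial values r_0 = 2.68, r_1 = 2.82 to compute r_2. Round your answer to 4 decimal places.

g(2.68) = 0.404441, g(2.82) = -0.198441
r_2 = 2.820000 − (-0.198441)·(2.820000 − 2.680000) / (-0.198441 − 0.404441) = 2.820000 − (-0.027782)/(-0.602882) = 2.773918

2.7739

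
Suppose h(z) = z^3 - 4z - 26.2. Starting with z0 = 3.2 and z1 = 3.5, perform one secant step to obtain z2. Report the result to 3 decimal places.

h(3.2) = -6.23200, h(3.5) = 2.67500
z2 = 3.50000 − 2.67500·(3.50000 − 3.20000) / (2.67500 − (-6.23200)) = 3.50000 − (0.80250)/(8.90700) = 3.40990

3.410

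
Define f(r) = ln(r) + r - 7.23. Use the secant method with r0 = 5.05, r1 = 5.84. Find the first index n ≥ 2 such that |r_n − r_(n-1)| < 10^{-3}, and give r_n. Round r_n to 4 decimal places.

n = 4, r_n = 5.5214

f(5.05) = -0.560612, f(5.84) = 0.374731
r2 = 5.840000 − 0.374731·(0.790000)/(0.935343) = 5.523498;  |Δ| = 0.316502
f(5.523498) = 0.002510
r3 = 5.523498 − 0.002510·(-0.316502)/(-0.372221) = 5.521364;  |Δ| = 0.002134
f(5.521364) = -0.000011
r4 = 5.521364 − (-0.000011)·(-0.002134)/(-0.002521) = 5.521373;  |Δ| = 0.000009
|r4 − r3| = 0.000009 < 10^{-3}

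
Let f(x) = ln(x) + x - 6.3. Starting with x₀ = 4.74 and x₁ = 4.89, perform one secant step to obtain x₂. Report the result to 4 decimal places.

4.7433

f(4.74) = -0.003963, f(4.89) = 0.177192
x₂ = 4.890000 − 0.177192·(4.890000 − 4.740000) / (0.177192 − (-0.003963)) = 4.890000 − (0.026579)/(0.181155) = 4.743281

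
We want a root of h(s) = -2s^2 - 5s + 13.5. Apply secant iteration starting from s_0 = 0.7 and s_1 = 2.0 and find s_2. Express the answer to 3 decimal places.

h(0.7) = 9.02000, h(2.0) = -4.50000
s_2 = 2.00000 − (-4.50000)·(2.00000 − 0.70000) / (-4.50000 − 9.02000) = 2.00000 − (-5.85000)/(-13.52000) = 1.56731

1.567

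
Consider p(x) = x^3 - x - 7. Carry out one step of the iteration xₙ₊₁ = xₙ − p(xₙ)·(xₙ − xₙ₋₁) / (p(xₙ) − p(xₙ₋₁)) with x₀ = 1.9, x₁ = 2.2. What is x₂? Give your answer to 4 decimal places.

2.0755

p(1.9) = -2.041000, p(2.2) = 1.448000
x₂ = 2.200000 − 1.448000·(2.200000 − 1.900000) / (1.448000 − (-2.041000)) = 2.200000 − (0.434400)/(3.489000) = 2.075494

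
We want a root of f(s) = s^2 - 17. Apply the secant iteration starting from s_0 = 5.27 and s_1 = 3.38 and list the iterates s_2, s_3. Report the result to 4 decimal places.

4.0246, 4.1330

f(5.27) = 10.772900, f(3.38) = -5.575600
s_2 = 3.380000 − (-5.575600)·(3.380000 − 5.270000) / (-5.575600 − 10.772900) = 3.380000 − (10.537884)/(-16.348500) = 4.024578
f(4.024578) = -0.802772
s_3 = 4.024578 − (-0.802772)·(4.024578 − 3.380000) / (-0.802772 − (-5.575600)) = 4.024578 − (-0.517449)/(4.772828) = 4.132994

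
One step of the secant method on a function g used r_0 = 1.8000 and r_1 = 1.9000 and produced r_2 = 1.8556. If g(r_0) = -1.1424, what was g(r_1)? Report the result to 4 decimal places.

The secant line through (1.8000, -1.1424) and (1.9000, g(r_1)) crosses zero at r_2 = 1.8556.
So (1.8000, -1.1424), (1.9000, g(r_1)), (1.8556, 0) are collinear:
g(r_1) = -1.1424 · (1.9000 − 1.8556) / (1.8000 − 1.8556) = -1.1424 · (0.044400)/(-0.055600) = 0.912276

0.9123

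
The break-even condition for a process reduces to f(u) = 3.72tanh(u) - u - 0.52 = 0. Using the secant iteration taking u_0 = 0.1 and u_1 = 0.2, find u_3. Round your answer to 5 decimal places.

0.19448

f(0.1) = -0.2492351, f(0.2) = 0.0142362
u_2 = 0.2000000 − 0.0142362·(0.2000000 − 0.1000000) / (0.0142362 − (-0.2492351)) = 0.2000000 − (0.0014236)/(0.2634713) = 0.1945967
f(0.1945967) = 0.0003018
u_3 = 0.1945967 − 0.0003018·(0.1945967 − 0.2000000) / (0.0003018 − 0.0142362) = 0.1945967 − (-0.0000016)/(-0.0139344) = 0.1944797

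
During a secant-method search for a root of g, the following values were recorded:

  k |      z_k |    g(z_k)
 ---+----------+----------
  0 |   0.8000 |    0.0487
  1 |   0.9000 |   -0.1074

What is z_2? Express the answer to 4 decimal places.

z_2 = 0.9000 − (-0.1074)·(0.9000 − 0.8000) / (-0.1074 − 0.0487)
   = 0.9000 − (-0.010740)/(-0.156100) = 0.831198

0.8312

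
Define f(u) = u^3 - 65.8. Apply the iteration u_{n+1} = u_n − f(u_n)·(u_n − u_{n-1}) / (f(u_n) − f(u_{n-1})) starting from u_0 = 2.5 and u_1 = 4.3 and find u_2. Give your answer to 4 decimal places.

3.9138

f(2.5) = -50.175000, f(4.3) = 13.707000
u_2 = 4.300000 − 13.707000·(4.300000 − 2.500000) / (13.707000 − (-50.175000)) = 4.300000 − (24.672600)/(63.882000) = 3.913779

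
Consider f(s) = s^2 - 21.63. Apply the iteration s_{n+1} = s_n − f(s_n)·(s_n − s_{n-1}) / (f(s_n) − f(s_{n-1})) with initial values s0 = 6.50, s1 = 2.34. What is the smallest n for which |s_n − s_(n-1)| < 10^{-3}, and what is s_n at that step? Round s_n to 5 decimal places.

f(6.50) = 20.6200000, f(2.34) = -16.1544000
s2 = 2.3400000 − (-16.1544000)·(-4.1600000)/(-36.7744000) = 4.1674208;  |Δ| = 1.8274208
f(4.1674208) = -4.2626038
s3 = 4.1674208 − (-4.2626038)·(1.8274208)/(11.8917962) = 4.8224582;  |Δ| = 0.6550374
f(4.8224582) = 1.6261029
s4 = 4.8224582 − 1.6261029·(0.6550374)/(5.8887066) = 4.6415767;  |Δ| = 0.1808815
f(4.6415767) = -0.0857660
s5 = 4.6415767 − (-0.0857660)·(-0.1808815)/(-1.7118689) = 4.6506390;  |Δ| = 0.0090623
f(4.6506390) = -0.0015571
s6 = 4.6506390 − (-0.0015571)·(0.0090623)/(0.0842089) = 4.6508065;  |Δ| = 0.0001676
|s6 − s5| = 0.0001676 < 10^{-3}

n = 6, s_n = 4.65081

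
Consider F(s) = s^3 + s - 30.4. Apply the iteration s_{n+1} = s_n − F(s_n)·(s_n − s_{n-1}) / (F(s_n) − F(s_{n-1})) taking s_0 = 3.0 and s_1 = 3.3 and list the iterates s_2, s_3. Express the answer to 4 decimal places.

F(3.0) = -0.400000, F(3.3) = 8.837000
s_2 = 3.300000 − 8.837000·(3.300000 − 3.000000) / (8.837000 − (-0.400000)) = 3.300000 − (2.651100)/(9.237000) = 3.012991
F(3.012991) = -0.034724
s_3 = 3.012991 − (-0.034724)·(3.012991 − 3.300000) / (-0.034724 − 8.837000) = 3.012991 − (0.009966)/(-8.871724) = 3.014115

3.0130, 3.0141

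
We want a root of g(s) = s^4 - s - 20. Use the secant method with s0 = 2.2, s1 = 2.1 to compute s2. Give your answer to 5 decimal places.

g(2.2) = 1.2256000, g(2.1) = -2.6519000
s2 = 2.1000000 − (-2.6519000)·(2.1000000 − 2.2000000) / (-2.6519000 − 1.2256000) = 2.1000000 − (0.2651900)/(-3.8775000) = 2.1683920

2.16839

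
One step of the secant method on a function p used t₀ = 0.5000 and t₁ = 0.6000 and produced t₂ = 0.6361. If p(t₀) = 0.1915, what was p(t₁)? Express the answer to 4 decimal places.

The secant line through (0.5000, 0.1915) and (0.6000, p(t₁)) crosses zero at t₂ = 0.6361.
So (0.5000, 0.1915), (0.6000, p(t₁)), (0.6361, 0) are collinear:
p(t₁) = 0.1915 · (0.6000 − 0.6361) / (0.5000 − 0.6361) = 0.1915 · (-0.036100)/(-0.136100) = 0.050795

0.0508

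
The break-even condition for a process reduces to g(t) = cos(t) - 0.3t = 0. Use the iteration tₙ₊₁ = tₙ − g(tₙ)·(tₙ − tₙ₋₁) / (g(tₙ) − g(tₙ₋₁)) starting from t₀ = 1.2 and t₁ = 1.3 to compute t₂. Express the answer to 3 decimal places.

g(1.2) = 0.00236, g(1.3) = -0.12250
t₂ = 1.30000 − (-0.12250)·(1.30000 − 1.20000) / (-0.12250 − 0.00236) = 1.30000 − (-0.01225)/(-0.12486) = 1.20189

1.202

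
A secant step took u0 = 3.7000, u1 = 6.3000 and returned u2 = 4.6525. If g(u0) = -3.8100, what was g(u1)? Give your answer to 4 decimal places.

6.5900

The secant line through (3.7000, -3.8100) and (6.3000, g(u1)) crosses zero at u2 = 4.6525.
So (3.7000, -3.8100), (6.3000, g(u1)), (4.6525, 0) are collinear:
g(u1) = -3.8100 · (6.3000 − 4.6525) / (3.7000 − 4.6525) = -3.8100 · (1.647500)/(-0.952500) = 6.590000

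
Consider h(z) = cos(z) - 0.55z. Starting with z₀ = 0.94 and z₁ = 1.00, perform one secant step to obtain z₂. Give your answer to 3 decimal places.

0.993

h(0.94) = 0.07279, h(1.00) = -0.00970
z₂ = 1.00000 − (-0.00970)·(1.00000 − 0.94000) / (-0.00970 − 0.07279) = 1.00000 − (-0.00058)/(-0.08249) = 0.99295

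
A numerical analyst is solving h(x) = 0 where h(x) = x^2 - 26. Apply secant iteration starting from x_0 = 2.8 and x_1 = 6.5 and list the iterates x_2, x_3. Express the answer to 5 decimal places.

h(2.8) = -18.1600000, h(6.5) = 16.2500000
x_2 = 6.5000000 − 16.2500000·(6.5000000 − 2.8000000) / (16.2500000 − (-18.1600000)) = 6.5000000 − (60.1250000)/(34.4100000) = 4.7526882
h(4.7526882) = -3.4119551
x_3 = 4.7526882 − (-3.4119551)·(4.7526882 − 6.5000000) / (-3.4119551 − 16.2500000) = 4.7526882 − (5.9617496)/(-19.6619551) = 5.0559006

4.75269, 5.05590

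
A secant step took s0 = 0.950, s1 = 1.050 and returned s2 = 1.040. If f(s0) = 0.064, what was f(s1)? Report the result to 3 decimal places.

The secant line through (0.950, 0.064) and (1.050, f(s1)) crosses zero at s2 = 1.040.
So (0.950, 0.064), (1.050, f(s1)), (1.040, 0) are collinear:
f(s1) = 0.064 · (1.050 − 1.040) / (0.950 − 1.040) = 0.064 · (0.01000)/(-0.09000) = -0.00711

-0.007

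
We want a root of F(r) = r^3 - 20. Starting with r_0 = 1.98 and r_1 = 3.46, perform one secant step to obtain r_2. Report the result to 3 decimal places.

2.518

F(1.98) = -12.23761, F(3.46) = 21.42174
r_2 = 3.46000 − 21.42174·(3.46000 − 1.98000) / (21.42174 − (-12.23761)) = 3.46000 − (31.70417)/(33.65934) = 2.51809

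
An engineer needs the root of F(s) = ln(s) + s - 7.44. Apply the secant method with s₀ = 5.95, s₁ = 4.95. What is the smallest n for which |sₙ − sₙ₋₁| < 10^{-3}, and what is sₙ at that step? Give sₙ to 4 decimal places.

F(5.95) = 0.293391, F(4.95) = -0.890612
s₂ = 4.950000 − (-0.890612)·(-1.000000)/(-1.184004) = 5.702204;  |Δ| = 0.752204
F(5.702204) = 0.003057
s₃ = 5.702204 − 0.003057·(0.752204)/(0.893669) = 5.699631;  |Δ| = 0.002573
F(5.699631) = 0.000033
s₄ = 5.699631 − 0.000033·(-0.002573)/(-0.003024) = 5.699603;  |Δ| = 0.000028
|s₄ − s₃| = 0.000028 < 10^{-3}

n = 4, sₙ = 5.6996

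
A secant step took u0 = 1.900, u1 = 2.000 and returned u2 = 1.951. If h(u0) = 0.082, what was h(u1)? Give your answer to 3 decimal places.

The secant line through (1.900, 0.082) and (2.000, h(u1)) crosses zero at u2 = 1.951.
So (1.900, 0.082), (2.000, h(u1)), (1.951, 0) are collinear:
h(u1) = 0.082 · (2.000 − 1.951) / (1.900 − 1.951) = 0.082 · (0.04900)/(-0.05100) = -0.07878

-0.079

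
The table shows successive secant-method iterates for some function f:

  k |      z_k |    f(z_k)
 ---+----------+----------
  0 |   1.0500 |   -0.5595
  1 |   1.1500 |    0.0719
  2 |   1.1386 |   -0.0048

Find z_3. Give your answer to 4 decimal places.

z_3 = 1.1386 − (-0.0048)·(1.1386 − 1.1500) / (-0.0048 − 0.0719)
   = 1.1386 − (0.000055)/(-0.076700) = 1.139313

1.1393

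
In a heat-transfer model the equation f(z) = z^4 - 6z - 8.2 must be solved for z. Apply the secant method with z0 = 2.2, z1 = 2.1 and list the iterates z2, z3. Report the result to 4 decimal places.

2.1400, 2.1421

f(2.2) = 2.025600, f(2.1) = -1.351900
z2 = 2.100000 − (-1.351900)·(2.100000 − 2.200000) / (-1.351900 − 2.025600) = 2.100000 − (0.135190)/(-3.377500) = 2.140027
f(2.140027) = -0.066379
z3 = 2.140027 − (-0.066379)·(2.140027 − 2.100000) / (-0.066379 − (-1.351900)) = 2.140027 − (-0.002657)/(1.285521) = 2.142093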